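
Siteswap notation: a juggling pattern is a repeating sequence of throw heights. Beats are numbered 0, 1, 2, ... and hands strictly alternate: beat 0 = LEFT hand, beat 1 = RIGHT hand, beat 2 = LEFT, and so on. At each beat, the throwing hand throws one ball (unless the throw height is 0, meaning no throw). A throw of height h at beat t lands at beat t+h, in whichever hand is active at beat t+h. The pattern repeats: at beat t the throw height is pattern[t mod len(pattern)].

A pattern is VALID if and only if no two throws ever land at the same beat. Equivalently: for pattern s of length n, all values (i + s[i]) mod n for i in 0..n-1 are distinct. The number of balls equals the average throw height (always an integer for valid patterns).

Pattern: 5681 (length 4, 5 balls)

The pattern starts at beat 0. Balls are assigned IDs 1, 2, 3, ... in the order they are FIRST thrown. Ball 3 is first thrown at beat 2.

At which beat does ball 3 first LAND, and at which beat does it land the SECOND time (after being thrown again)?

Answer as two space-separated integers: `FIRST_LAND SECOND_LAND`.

Beat 0 (L): throw ball1 h=5 -> lands@5:R; in-air after throw: [b1@5:R]
Beat 1 (R): throw ball2 h=6 -> lands@7:R; in-air after throw: [b1@5:R b2@7:R]
Beat 2 (L): throw ball3 h=8 -> lands@10:L; in-air after throw: [b1@5:R b2@7:R b3@10:L]
Beat 3 (R): throw ball4 h=1 -> lands@4:L; in-air after throw: [b4@4:L b1@5:R b2@7:R b3@10:L]
Beat 4 (L): throw ball4 h=5 -> lands@9:R; in-air after throw: [b1@5:R b2@7:R b4@9:R b3@10:L]
Beat 5 (R): throw ball1 h=6 -> lands@11:R; in-air after throw: [b2@7:R b4@9:R b3@10:L b1@11:R]
Beat 6 (L): throw ball5 h=8 -> lands@14:L; in-air after throw: [b2@7:R b4@9:R b3@10:L b1@11:R b5@14:L]
Beat 7 (R): throw ball2 h=1 -> lands@8:L; in-air after throw: [b2@8:L b4@9:R b3@10:L b1@11:R b5@14:L]
Beat 8 (L): throw ball2 h=5 -> lands@13:R; in-air after throw: [b4@9:R b3@10:L b1@11:R b2@13:R b5@14:L]
Beat 9 (R): throw ball4 h=6 -> lands@15:R; in-air after throw: [b3@10:L b1@11:R b2@13:R b5@14:L b4@15:R]
Beat 10 (L): throw ball3 h=8 -> lands@18:L; in-air after throw: [b1@11:R b2@13:R b5@14:L b4@15:R b3@18:L]
Beat 11 (R): throw ball1 h=1 -> lands@12:L; in-air after throw: [b1@12:L b2@13:R b5@14:L b4@15:R b3@18:L]
Beat 12 (L): throw ball1 h=5 -> lands@17:R; in-air after throw: [b2@13:R b5@14:L b4@15:R b1@17:R b3@18:L]
Beat 13 (R): throw ball2 h=6 -> lands@19:R; in-air after throw: [b5@14:L b4@15:R b1@17:R b3@18:L b2@19:R]
Beat 14 (L): throw ball5 h=8 -> lands@22:L; in-air after throw: [b4@15:R b1@17:R b3@18:L b2@19:R b5@22:L]
Beat 15 (R): throw ball4 h=1 -> lands@16:L; in-air after throw: [b4@16:L b1@17:R b3@18:L b2@19:R b5@22:L]
Beat 16 (L): throw ball4 h=5 -> lands@21:R; in-air after throw: [b1@17:R b3@18:L b2@19:R b4@21:R b5@22:L]
Beat 17 (R): throw ball1 h=6 -> lands@23:R; in-air after throw: [b3@18:L b2@19:R b4@21:R b5@22:L b1@23:R]
Beat 18 (L): throw ball3 h=8 -> lands@26:L; in-air after throw: [b2@19:R b4@21:R b5@22:L b1@23:R b3@26:L]
Ball 3: thrown@2 h=8 -> first land @10; rethrown@10 h=8 -> second land @18

Answer: 10 18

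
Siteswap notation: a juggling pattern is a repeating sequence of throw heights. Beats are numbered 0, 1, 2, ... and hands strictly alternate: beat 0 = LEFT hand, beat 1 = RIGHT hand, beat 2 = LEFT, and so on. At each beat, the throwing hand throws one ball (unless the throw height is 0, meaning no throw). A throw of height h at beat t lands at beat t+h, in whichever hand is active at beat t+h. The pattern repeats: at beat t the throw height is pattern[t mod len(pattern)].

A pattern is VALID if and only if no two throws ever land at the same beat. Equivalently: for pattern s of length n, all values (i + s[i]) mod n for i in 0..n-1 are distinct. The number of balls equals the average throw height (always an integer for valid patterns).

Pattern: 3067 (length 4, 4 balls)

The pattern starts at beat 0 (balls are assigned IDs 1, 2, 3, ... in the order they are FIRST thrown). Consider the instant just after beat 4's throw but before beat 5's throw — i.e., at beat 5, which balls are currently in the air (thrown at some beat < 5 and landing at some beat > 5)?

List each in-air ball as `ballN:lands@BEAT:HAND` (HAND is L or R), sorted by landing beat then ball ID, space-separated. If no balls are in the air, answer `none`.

Answer: ball3:lands@7:R ball2:lands@8:L ball1:lands@10:L

Derivation:
Beat 0 (L): throw ball1 h=3 -> lands@3:R; in-air after throw: [b1@3:R]
Beat 2 (L): throw ball2 h=6 -> lands@8:L; in-air after throw: [b1@3:R b2@8:L]
Beat 3 (R): throw ball1 h=7 -> lands@10:L; in-air after throw: [b2@8:L b1@10:L]
Beat 4 (L): throw ball3 h=3 -> lands@7:R; in-air after throw: [b3@7:R b2@8:L b1@10:L]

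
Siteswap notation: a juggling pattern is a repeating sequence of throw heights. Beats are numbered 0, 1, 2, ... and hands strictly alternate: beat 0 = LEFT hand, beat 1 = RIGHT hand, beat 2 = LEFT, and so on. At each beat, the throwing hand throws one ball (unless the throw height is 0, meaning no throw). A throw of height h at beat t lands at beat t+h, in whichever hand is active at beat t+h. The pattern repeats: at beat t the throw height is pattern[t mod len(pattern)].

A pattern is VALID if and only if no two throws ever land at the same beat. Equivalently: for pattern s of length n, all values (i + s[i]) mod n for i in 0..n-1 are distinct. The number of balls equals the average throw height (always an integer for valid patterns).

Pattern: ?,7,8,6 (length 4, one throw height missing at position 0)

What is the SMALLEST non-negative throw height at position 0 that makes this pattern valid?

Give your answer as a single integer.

Answer: 3

Derivation:
i=0: s[i]=? (unknown)
i=1: (1 + 7) mod 4 = 0
i=2: (2 + 8) mod 4 = 2
i=3: (3 + 6) mod 4 = 1
Known residues: [0, 1, 2]; need a permutation of 0..3, so missing residue r = 3
Need (0 + s) mod 4 = 3; smallest s = (3 - 0) mod 4 = 3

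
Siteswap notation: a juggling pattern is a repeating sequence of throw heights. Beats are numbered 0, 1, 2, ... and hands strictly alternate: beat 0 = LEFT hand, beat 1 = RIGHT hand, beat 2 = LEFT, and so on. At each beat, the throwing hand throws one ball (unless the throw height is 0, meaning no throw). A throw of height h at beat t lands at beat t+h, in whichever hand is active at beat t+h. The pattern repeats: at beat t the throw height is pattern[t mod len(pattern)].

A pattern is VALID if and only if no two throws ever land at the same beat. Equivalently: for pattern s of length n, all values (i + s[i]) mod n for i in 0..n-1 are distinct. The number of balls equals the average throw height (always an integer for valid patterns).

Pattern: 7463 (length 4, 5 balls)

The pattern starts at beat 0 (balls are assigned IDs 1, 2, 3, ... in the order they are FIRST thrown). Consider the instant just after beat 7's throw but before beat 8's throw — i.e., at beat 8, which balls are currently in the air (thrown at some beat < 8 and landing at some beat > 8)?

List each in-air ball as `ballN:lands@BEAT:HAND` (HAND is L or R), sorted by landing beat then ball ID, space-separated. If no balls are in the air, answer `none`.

Beat 0 (L): throw ball1 h=7 -> lands@7:R; in-air after throw: [b1@7:R]
Beat 1 (R): throw ball2 h=4 -> lands@5:R; in-air after throw: [b2@5:R b1@7:R]
Beat 2 (L): throw ball3 h=6 -> lands@8:L; in-air after throw: [b2@5:R b1@7:R b3@8:L]
Beat 3 (R): throw ball4 h=3 -> lands@6:L; in-air after throw: [b2@5:R b4@6:L b1@7:R b3@8:L]
Beat 4 (L): throw ball5 h=7 -> lands@11:R; in-air after throw: [b2@5:R b4@6:L b1@7:R b3@8:L b5@11:R]
Beat 5 (R): throw ball2 h=4 -> lands@9:R; in-air after throw: [b4@6:L b1@7:R b3@8:L b2@9:R b5@11:R]
Beat 6 (L): throw ball4 h=6 -> lands@12:L; in-air after throw: [b1@7:R b3@8:L b2@9:R b5@11:R b4@12:L]
Beat 7 (R): throw ball1 h=3 -> lands@10:L; in-air after throw: [b3@8:L b2@9:R b1@10:L b5@11:R b4@12:L]
Beat 8 (L): throw ball3 h=7 -> lands@15:R; in-air after throw: [b2@9:R b1@10:L b5@11:R b4@12:L b3@15:R]

Answer: ball2:lands@9:R ball1:lands@10:L ball5:lands@11:R ball4:lands@12:L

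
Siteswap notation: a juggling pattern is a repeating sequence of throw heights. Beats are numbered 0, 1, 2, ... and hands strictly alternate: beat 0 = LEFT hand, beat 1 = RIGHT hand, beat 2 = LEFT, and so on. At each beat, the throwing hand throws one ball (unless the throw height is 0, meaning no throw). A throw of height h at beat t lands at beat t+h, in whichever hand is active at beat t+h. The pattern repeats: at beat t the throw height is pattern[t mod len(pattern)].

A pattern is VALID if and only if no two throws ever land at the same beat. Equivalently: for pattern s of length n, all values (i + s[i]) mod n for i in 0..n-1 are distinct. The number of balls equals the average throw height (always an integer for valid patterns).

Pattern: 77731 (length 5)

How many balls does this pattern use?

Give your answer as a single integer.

Answer: 5

Derivation:
Pattern = [7, 7, 7, 3, 1], length n = 5
  position 0: throw height = 7, running sum = 7
  position 1: throw height = 7, running sum = 14
  position 2: throw height = 7, running sum = 21
  position 3: throw height = 3, running sum = 24
  position 4: throw height = 1, running sum = 25
Total sum = 25; balls = sum / n = 25 / 5 = 5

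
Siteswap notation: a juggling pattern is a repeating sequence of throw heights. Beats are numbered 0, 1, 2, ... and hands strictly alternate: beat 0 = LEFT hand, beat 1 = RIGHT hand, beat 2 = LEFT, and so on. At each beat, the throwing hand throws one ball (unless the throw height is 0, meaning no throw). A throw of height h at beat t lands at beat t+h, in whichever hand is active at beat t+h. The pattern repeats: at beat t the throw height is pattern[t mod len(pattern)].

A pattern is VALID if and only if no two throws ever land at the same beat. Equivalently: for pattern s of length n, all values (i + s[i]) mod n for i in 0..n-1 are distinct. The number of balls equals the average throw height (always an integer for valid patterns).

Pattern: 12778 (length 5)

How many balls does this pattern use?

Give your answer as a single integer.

Answer: 5

Derivation:
Pattern = [1, 2, 7, 7, 8], length n = 5
  position 0: throw height = 1, running sum = 1
  position 1: throw height = 2, running sum = 3
  position 2: throw height = 7, running sum = 10
  position 3: throw height = 7, running sum = 17
  position 4: throw height = 8, running sum = 25
Total sum = 25; balls = sum / n = 25 / 5 = 5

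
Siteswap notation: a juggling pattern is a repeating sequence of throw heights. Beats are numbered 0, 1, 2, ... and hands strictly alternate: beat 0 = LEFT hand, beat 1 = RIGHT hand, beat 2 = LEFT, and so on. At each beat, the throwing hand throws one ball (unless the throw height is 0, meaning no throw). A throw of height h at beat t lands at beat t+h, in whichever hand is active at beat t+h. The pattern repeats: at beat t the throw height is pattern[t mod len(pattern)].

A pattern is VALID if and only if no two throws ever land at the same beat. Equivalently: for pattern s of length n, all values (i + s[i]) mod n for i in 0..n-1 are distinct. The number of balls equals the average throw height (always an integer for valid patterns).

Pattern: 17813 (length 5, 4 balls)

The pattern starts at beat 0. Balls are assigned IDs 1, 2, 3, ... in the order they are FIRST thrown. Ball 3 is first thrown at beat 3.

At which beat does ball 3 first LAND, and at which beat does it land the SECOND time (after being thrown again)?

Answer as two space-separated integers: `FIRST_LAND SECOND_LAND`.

Beat 0 (L): throw ball1 h=1 -> lands@1:R; in-air after throw: [b1@1:R]
Beat 1 (R): throw ball1 h=7 -> lands@8:L; in-air after throw: [b1@8:L]
Beat 2 (L): throw ball2 h=8 -> lands@10:L; in-air after throw: [b1@8:L b2@10:L]
Beat 3 (R): throw ball3 h=1 -> lands@4:L; in-air after throw: [b3@4:L b1@8:L b2@10:L]
Beat 4 (L): throw ball3 h=3 -> lands@7:R; in-air after throw: [b3@7:R b1@8:L b2@10:L]
Beat 5 (R): throw ball4 h=1 -> lands@6:L; in-air after throw: [b4@6:L b3@7:R b1@8:L b2@10:L]
Beat 6 (L): throw ball4 h=7 -> lands@13:R; in-air after throw: [b3@7:R b1@8:L b2@10:L b4@13:R]
Beat 7 (R): throw ball3 h=8 -> lands@15:R; in-air after throw: [b1@8:L b2@10:L b4@13:R b3@15:R]
Ball 3: thrown@3 h=1 -> first land @4; rethrown@4 h=3 -> second land @7

Answer: 4 7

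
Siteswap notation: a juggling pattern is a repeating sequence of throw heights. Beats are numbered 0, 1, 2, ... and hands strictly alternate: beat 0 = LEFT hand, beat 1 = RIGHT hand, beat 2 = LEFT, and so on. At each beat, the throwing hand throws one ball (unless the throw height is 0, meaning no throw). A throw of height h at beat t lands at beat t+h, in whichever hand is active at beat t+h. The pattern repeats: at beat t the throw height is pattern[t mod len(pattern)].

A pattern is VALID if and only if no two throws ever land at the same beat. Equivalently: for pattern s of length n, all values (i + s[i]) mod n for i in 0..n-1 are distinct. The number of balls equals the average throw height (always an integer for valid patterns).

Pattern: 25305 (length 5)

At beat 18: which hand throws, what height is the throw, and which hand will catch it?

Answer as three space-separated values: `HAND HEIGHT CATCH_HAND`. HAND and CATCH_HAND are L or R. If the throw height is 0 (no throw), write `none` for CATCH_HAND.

Beat 18: 18 mod 2 = 0, so hand = L
Throw height = pattern[18 mod 5] = pattern[3] = 0

Answer: L 0 none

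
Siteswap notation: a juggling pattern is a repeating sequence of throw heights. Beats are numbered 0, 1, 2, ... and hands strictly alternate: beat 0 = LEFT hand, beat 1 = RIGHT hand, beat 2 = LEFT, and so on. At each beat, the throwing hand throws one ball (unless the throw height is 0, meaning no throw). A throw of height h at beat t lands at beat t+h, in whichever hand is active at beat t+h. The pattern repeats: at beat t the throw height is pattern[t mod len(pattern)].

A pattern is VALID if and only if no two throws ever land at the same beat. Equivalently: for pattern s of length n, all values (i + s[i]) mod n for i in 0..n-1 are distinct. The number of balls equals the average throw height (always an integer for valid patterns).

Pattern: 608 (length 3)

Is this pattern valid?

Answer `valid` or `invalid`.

i=0: (i + s[i]) mod n = (0 + 6) mod 3 = 0
i=1: (i + s[i]) mod n = (1 + 0) mod 3 = 1
i=2: (i + s[i]) mod n = (2 + 8) mod 3 = 1
Residues: [0, 1, 1], distinct: False

Answer: invalid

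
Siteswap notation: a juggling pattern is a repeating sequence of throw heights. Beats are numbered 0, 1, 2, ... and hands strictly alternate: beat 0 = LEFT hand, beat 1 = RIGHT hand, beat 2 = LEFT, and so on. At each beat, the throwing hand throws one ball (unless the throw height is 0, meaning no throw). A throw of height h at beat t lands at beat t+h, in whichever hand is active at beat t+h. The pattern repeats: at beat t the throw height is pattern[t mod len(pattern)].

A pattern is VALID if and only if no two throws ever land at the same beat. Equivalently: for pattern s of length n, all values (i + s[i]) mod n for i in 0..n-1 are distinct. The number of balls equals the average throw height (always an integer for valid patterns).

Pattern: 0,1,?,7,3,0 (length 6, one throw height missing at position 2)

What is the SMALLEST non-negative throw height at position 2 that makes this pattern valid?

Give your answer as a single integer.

i=0: (0 + 0) mod 6 = 0
i=1: (1 + 1) mod 6 = 2
i=2: s[i]=? (unknown)
i=3: (3 + 7) mod 6 = 4
i=4: (4 + 3) mod 6 = 1
i=5: (5 + 0) mod 6 = 5
Known residues: [0, 1, 2, 4, 5]; need a permutation of 0..5, so missing residue r = 3
Need (2 + s) mod 6 = 3; smallest s = (3 - 2) mod 6 = 1

Answer: 1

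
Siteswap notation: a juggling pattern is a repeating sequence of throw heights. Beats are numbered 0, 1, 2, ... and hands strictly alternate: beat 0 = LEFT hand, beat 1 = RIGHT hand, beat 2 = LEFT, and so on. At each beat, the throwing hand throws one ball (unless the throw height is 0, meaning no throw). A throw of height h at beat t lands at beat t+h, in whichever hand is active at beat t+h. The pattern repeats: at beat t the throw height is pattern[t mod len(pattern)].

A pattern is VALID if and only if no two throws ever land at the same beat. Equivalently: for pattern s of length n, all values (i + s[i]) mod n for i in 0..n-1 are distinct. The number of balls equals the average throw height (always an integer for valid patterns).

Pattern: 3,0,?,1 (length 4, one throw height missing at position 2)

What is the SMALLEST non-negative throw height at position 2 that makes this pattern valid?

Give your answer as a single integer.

i=0: (0 + 3) mod 4 = 3
i=1: (1 + 0) mod 4 = 1
i=2: s[i]=? (unknown)
i=3: (3 + 1) mod 4 = 0
Known residues: [0, 1, 3]; need a permutation of 0..3, so missing residue r = 2
Need (2 + s) mod 4 = 2; smallest s = (2 - 2) mod 4 = 0

Answer: 0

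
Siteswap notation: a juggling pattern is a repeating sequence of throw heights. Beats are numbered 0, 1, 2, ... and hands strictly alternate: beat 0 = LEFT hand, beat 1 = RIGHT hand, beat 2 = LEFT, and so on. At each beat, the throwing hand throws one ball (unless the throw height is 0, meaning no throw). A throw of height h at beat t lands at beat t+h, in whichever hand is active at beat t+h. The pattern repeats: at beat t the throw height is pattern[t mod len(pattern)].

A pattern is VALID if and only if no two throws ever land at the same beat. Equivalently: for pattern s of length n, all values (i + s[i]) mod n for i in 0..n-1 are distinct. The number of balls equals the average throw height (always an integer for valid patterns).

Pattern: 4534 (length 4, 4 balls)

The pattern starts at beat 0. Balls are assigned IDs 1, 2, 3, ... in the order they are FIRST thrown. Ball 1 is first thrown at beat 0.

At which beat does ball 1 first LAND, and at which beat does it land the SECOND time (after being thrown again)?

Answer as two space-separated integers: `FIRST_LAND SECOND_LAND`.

Beat 0 (L): throw ball1 h=4 -> lands@4:L; in-air after throw: [b1@4:L]
Beat 1 (R): throw ball2 h=5 -> lands@6:L; in-air after throw: [b1@4:L b2@6:L]
Beat 2 (L): throw ball3 h=3 -> lands@5:R; in-air after throw: [b1@4:L b3@5:R b2@6:L]
Beat 3 (R): throw ball4 h=4 -> lands@7:R; in-air after throw: [b1@4:L b3@5:R b2@6:L b4@7:R]
Beat 4 (L): throw ball1 h=4 -> lands@8:L; in-air after throw: [b3@5:R b2@6:L b4@7:R b1@8:L]
Beat 5 (R): throw ball3 h=5 -> lands@10:L; in-air after throw: [b2@6:L b4@7:R b1@8:L b3@10:L]
Beat 6 (L): throw ball2 h=3 -> lands@9:R; in-air after throw: [b4@7:R b1@8:L b2@9:R b3@10:L]
Beat 7 (R): throw ball4 h=4 -> lands@11:R; in-air after throw: [b1@8:L b2@9:R b3@10:L b4@11:R]
Beat 8 (L): throw ball1 h=4 -> lands@12:L; in-air after throw: [b2@9:R b3@10:L b4@11:R b1@12:L]
Ball 1: thrown@0 h=4 -> first land @4; rethrown@4 h=4 -> second land @8

Answer: 4 8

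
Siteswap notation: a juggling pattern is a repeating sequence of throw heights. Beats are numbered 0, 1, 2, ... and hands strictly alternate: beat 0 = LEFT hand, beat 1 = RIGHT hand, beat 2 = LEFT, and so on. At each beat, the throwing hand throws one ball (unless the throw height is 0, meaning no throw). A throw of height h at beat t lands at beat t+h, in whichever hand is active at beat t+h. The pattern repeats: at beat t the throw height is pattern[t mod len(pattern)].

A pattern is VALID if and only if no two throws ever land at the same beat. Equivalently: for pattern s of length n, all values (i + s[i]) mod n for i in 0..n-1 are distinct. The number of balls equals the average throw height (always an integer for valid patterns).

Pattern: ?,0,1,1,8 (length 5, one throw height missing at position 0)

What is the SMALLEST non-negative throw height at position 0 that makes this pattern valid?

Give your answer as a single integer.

i=0: s[i]=? (unknown)
i=1: (1 + 0) mod 5 = 1
i=2: (2 + 1) mod 5 = 3
i=3: (3 + 1) mod 5 = 4
i=4: (4 + 8) mod 5 = 2
Known residues: [1, 2, 3, 4]; need a permutation of 0..4, so missing residue r = 0
Need (0 + s) mod 5 = 0; smallest s = (0 - 0) mod 5 = 0

Answer: 0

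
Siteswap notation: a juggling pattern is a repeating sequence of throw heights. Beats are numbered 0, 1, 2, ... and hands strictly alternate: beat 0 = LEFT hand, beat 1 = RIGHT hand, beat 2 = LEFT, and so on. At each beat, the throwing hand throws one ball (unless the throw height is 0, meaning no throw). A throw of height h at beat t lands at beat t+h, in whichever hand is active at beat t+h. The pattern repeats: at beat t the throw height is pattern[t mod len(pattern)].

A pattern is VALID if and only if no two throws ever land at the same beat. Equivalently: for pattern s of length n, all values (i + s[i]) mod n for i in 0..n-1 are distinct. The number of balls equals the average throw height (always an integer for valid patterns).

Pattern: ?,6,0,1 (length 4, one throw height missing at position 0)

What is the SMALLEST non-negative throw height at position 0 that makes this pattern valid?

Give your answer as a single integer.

i=0: s[i]=? (unknown)
i=1: (1 + 6) mod 4 = 3
i=2: (2 + 0) mod 4 = 2
i=3: (3 + 1) mod 4 = 0
Known residues: [0, 2, 3]; need a permutation of 0..3, so missing residue r = 1
Need (0 + s) mod 4 = 1; smallest s = (1 - 0) mod 4 = 1

Answer: 1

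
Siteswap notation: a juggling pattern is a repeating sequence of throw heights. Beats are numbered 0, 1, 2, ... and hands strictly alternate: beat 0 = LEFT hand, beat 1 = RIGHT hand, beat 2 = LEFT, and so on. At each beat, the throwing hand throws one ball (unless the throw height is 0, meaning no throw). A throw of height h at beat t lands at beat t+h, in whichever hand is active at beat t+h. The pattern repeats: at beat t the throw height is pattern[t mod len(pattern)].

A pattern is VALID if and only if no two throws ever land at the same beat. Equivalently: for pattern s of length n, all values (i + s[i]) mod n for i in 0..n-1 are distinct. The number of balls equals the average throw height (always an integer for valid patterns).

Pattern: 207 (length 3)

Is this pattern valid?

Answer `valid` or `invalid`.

Answer: valid

Derivation:
i=0: (i + s[i]) mod n = (0 + 2) mod 3 = 2
i=1: (i + s[i]) mod n = (1 + 0) mod 3 = 1
i=2: (i + s[i]) mod n = (2 + 7) mod 3 = 0
Residues: [2, 1, 0], distinct: True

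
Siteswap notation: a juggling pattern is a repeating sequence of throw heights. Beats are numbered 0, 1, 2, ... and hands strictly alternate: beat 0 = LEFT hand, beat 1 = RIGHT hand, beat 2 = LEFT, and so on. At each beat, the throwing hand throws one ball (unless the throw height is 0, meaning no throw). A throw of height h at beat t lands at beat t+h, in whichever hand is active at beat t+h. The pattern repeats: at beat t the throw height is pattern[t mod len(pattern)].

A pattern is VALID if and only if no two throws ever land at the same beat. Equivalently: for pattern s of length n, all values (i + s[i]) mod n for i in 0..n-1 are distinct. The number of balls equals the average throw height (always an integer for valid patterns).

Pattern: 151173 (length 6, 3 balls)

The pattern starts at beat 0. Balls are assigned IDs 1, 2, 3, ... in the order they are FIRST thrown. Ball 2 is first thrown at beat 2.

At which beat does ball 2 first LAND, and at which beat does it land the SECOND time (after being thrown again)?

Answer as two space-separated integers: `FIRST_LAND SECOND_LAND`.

Answer: 3 4

Derivation:
Beat 0 (L): throw ball1 h=1 -> lands@1:R; in-air after throw: [b1@1:R]
Beat 1 (R): throw ball1 h=5 -> lands@6:L; in-air after throw: [b1@6:L]
Beat 2 (L): throw ball2 h=1 -> lands@3:R; in-air after throw: [b2@3:R b1@6:L]
Beat 3 (R): throw ball2 h=1 -> lands@4:L; in-air after throw: [b2@4:L b1@6:L]
Beat 4 (L): throw ball2 h=7 -> lands@11:R; in-air after throw: [b1@6:L b2@11:R]
Ball 2: thrown@2 h=1 -> first land @3; rethrown@3 h=1 -> second land @4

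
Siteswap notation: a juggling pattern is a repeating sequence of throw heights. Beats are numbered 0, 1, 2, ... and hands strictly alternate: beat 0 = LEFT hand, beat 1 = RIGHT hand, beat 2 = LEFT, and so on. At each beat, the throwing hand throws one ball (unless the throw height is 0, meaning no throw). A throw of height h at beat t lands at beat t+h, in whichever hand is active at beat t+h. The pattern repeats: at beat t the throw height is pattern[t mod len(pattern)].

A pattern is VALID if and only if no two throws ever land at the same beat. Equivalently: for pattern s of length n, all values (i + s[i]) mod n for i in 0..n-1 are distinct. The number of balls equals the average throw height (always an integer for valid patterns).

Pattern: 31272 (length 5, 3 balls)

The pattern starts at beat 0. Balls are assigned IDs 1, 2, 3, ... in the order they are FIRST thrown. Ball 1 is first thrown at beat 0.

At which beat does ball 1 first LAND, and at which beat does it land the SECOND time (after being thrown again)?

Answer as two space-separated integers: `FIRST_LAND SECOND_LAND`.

Beat 0 (L): throw ball1 h=3 -> lands@3:R; in-air after throw: [b1@3:R]
Beat 1 (R): throw ball2 h=1 -> lands@2:L; in-air after throw: [b2@2:L b1@3:R]
Beat 2 (L): throw ball2 h=2 -> lands@4:L; in-air after throw: [b1@3:R b2@4:L]
Beat 3 (R): throw ball1 h=7 -> lands@10:L; in-air after throw: [b2@4:L b1@10:L]
Beat 4 (L): throw ball2 h=2 -> lands@6:L; in-air after throw: [b2@6:L b1@10:L]
Beat 5 (R): throw ball3 h=3 -> lands@8:L; in-air after throw: [b2@6:L b3@8:L b1@10:L]
Beat 6 (L): throw ball2 h=1 -> lands@7:R; in-air after throw: [b2@7:R b3@8:L b1@10:L]
Beat 7 (R): throw ball2 h=2 -> lands@9:R; in-air after throw: [b3@8:L b2@9:R b1@10:L]
Beat 8 (L): throw ball3 h=7 -> lands@15:R; in-air after throw: [b2@9:R b1@10:L b3@15:R]
Beat 9 (R): throw ball2 h=2 -> lands@11:R; in-air after throw: [b1@10:L b2@11:R b3@15:R]
Beat 10 (L): throw ball1 h=3 -> lands@13:R; in-air after throw: [b2@11:R b1@13:R b3@15:R]
Ball 1: thrown@0 h=3 -> first land @3; rethrown@3 h=7 -> second land @10

Answer: 3 10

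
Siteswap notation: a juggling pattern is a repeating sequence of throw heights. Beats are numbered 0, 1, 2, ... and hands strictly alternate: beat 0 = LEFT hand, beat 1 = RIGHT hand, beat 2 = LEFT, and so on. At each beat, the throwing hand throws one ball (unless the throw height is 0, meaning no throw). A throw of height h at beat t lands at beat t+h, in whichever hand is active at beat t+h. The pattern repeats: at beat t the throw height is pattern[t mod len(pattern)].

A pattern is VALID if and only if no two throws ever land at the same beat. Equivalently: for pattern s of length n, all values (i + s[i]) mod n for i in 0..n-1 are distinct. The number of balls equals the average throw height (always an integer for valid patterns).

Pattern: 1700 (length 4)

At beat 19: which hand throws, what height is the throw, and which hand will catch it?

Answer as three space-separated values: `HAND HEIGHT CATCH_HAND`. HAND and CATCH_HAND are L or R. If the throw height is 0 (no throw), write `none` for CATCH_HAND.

Beat 19: 19 mod 2 = 1, so hand = R
Throw height = pattern[19 mod 4] = pattern[3] = 0

Answer: R 0 none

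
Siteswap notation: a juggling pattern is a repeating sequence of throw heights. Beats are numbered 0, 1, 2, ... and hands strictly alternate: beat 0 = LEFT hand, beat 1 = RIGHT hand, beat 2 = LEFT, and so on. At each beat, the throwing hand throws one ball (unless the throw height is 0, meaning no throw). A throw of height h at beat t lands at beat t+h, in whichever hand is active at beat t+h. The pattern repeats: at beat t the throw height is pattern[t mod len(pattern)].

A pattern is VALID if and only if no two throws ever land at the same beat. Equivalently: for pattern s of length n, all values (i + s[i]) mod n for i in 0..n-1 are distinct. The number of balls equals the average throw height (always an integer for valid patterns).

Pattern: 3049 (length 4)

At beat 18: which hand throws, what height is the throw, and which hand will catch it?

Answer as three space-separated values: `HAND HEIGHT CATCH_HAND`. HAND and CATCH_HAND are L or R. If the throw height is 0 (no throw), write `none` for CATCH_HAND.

Answer: L 4 L

Derivation:
Beat 18: 18 mod 2 = 0, so hand = L
Throw height = pattern[18 mod 4] = pattern[2] = 4
Lands at beat 18+4=22, 22 mod 2 = 0, so catch hand = L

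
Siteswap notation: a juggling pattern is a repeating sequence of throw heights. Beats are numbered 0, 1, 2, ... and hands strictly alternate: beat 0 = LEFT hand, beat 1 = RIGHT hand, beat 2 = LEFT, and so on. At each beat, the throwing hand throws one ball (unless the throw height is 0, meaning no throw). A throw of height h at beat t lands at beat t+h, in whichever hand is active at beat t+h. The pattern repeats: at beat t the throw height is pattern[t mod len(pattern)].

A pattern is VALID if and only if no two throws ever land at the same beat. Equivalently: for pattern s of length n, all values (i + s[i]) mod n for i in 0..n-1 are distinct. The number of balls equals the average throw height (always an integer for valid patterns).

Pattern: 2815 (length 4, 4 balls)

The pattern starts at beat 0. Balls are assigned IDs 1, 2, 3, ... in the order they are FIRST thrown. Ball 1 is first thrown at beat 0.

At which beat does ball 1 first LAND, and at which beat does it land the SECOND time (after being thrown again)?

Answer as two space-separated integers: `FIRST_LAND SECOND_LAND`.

Beat 0 (L): throw ball1 h=2 -> lands@2:L; in-air after throw: [b1@2:L]
Beat 1 (R): throw ball2 h=8 -> lands@9:R; in-air after throw: [b1@2:L b2@9:R]
Beat 2 (L): throw ball1 h=1 -> lands@3:R; in-air after throw: [b1@3:R b2@9:R]
Beat 3 (R): throw ball1 h=5 -> lands@8:L; in-air after throw: [b1@8:L b2@9:R]
Ball 1: thrown@0 h=2 -> first land @2; rethrown@2 h=1 -> second land @3

Answer: 2 3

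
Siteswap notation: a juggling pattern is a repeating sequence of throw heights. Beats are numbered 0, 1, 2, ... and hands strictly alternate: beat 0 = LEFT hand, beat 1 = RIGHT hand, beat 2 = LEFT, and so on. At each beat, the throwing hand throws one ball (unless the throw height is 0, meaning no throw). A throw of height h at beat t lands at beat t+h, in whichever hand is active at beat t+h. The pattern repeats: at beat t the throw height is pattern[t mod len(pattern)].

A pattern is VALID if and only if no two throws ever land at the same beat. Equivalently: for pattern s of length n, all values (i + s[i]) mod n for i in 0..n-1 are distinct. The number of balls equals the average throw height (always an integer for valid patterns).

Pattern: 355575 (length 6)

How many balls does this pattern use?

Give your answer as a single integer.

Answer: 5

Derivation:
Pattern = [3, 5, 5, 5, 7, 5], length n = 6
  position 0: throw height = 3, running sum = 3
  position 1: throw height = 5, running sum = 8
  position 2: throw height = 5, running sum = 13
  position 3: throw height = 5, running sum = 18
  position 4: throw height = 7, running sum = 25
  position 5: throw height = 5, running sum = 30
Total sum = 30; balls = sum / n = 30 / 6 = 5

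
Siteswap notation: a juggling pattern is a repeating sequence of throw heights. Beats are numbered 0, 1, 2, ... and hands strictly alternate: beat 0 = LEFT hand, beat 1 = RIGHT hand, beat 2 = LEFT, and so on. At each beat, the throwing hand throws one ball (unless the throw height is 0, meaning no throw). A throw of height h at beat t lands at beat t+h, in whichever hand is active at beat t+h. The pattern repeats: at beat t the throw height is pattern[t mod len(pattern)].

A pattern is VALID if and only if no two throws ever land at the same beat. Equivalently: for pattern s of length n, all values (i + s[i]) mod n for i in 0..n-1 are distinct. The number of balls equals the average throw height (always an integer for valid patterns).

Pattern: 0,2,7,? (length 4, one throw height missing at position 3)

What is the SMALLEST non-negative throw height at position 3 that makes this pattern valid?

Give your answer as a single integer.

i=0: (0 + 0) mod 4 = 0
i=1: (1 + 2) mod 4 = 3
i=2: (2 + 7) mod 4 = 1
i=3: s[i]=? (unknown)
Known residues: [0, 1, 3]; need a permutation of 0..3, so missing residue r = 2
Need (3 + s) mod 4 = 2; smallest s = (2 - 3) mod 4 = 3

Answer: 3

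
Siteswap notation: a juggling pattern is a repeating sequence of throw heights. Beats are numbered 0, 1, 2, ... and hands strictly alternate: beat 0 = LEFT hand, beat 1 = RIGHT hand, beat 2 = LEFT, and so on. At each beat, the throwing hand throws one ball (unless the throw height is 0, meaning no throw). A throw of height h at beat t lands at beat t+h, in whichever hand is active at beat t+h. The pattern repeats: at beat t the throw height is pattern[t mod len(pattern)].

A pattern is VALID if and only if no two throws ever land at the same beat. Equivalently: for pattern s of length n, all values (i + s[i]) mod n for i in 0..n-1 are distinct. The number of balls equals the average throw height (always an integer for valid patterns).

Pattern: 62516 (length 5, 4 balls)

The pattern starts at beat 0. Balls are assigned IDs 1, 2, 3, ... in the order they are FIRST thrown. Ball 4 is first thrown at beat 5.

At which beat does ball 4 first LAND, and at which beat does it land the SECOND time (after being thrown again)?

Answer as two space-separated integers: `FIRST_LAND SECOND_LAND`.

Beat 0 (L): throw ball1 h=6 -> lands@6:L; in-air after throw: [b1@6:L]
Beat 1 (R): throw ball2 h=2 -> lands@3:R; in-air after throw: [b2@3:R b1@6:L]
Beat 2 (L): throw ball3 h=5 -> lands@7:R; in-air after throw: [b2@3:R b1@6:L b3@7:R]
Beat 3 (R): throw ball2 h=1 -> lands@4:L; in-air after throw: [b2@4:L b1@6:L b3@7:R]
Beat 4 (L): throw ball2 h=6 -> lands@10:L; in-air after throw: [b1@6:L b3@7:R b2@10:L]
Beat 5 (R): throw ball4 h=6 -> lands@11:R; in-air after throw: [b1@6:L b3@7:R b2@10:L b4@11:R]
Beat 6 (L): throw ball1 h=2 -> lands@8:L; in-air after throw: [b3@7:R b1@8:L b2@10:L b4@11:R]
Beat 7 (R): throw ball3 h=5 -> lands@12:L; in-air after throw: [b1@8:L b2@10:L b4@11:R b3@12:L]
Beat 8 (L): throw ball1 h=1 -> lands@9:R; in-air after throw: [b1@9:R b2@10:L b4@11:R b3@12:L]
Beat 9 (R): throw ball1 h=6 -> lands@15:R; in-air after throw: [b2@10:L b4@11:R b3@12:L b1@15:R]
Beat 10 (L): throw ball2 h=6 -> lands@16:L; in-air after throw: [b4@11:R b3@12:L b1@15:R b2@16:L]
Beat 11 (R): throw ball4 h=2 -> lands@13:R; in-air after throw: [b3@12:L b4@13:R b1@15:R b2@16:L]
Beat 12 (L): throw ball3 h=5 -> lands@17:R; in-air after throw: [b4@13:R b1@15:R b2@16:L b3@17:R]
Beat 13 (R): throw ball4 h=1 -> lands@14:L; in-air after throw: [b4@14:L b1@15:R b2@16:L b3@17:R]
Ball 4: thrown@5 h=6 -> first land @11; rethrown@11 h=2 -> second land @13

Answer: 11 13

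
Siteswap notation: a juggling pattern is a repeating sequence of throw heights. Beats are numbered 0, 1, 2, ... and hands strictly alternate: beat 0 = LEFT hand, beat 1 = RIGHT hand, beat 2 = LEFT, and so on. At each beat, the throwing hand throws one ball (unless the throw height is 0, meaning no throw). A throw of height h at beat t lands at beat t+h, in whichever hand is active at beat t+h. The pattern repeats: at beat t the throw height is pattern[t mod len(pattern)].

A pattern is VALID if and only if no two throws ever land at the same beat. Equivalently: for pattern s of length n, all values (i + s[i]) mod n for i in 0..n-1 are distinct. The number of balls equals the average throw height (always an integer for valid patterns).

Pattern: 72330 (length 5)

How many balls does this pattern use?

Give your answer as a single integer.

Answer: 3

Derivation:
Pattern = [7, 2, 3, 3, 0], length n = 5
  position 0: throw height = 7, running sum = 7
  position 1: throw height = 2, running sum = 9
  position 2: throw height = 3, running sum = 12
  position 3: throw height = 3, running sum = 15
  position 4: throw height = 0, running sum = 15
Total sum = 15; balls = sum / n = 15 / 5 = 3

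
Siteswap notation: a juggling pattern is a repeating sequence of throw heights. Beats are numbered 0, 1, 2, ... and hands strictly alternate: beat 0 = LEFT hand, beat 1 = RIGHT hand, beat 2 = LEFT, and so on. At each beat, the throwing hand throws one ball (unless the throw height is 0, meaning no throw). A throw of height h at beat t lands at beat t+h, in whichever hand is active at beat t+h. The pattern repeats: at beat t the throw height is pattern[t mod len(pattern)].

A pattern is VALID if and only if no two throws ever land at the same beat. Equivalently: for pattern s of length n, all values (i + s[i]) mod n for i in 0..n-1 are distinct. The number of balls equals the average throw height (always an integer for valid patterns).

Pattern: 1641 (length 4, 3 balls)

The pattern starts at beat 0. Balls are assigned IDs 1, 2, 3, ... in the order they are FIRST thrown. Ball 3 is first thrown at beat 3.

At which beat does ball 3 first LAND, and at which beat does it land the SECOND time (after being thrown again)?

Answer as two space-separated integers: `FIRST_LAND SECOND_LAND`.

Answer: 4 5

Derivation:
Beat 0 (L): throw ball1 h=1 -> lands@1:R; in-air after throw: [b1@1:R]
Beat 1 (R): throw ball1 h=6 -> lands@7:R; in-air after throw: [b1@7:R]
Beat 2 (L): throw ball2 h=4 -> lands@6:L; in-air after throw: [b2@6:L b1@7:R]
Beat 3 (R): throw ball3 h=1 -> lands@4:L; in-air after throw: [b3@4:L b2@6:L b1@7:R]
Beat 4 (L): throw ball3 h=1 -> lands@5:R; in-air after throw: [b3@5:R b2@6:L b1@7:R]
Beat 5 (R): throw ball3 h=6 -> lands@11:R; in-air after throw: [b2@6:L b1@7:R b3@11:R]
Ball 3: thrown@3 h=1 -> first land @4; rethrown@4 h=1 -> second land @5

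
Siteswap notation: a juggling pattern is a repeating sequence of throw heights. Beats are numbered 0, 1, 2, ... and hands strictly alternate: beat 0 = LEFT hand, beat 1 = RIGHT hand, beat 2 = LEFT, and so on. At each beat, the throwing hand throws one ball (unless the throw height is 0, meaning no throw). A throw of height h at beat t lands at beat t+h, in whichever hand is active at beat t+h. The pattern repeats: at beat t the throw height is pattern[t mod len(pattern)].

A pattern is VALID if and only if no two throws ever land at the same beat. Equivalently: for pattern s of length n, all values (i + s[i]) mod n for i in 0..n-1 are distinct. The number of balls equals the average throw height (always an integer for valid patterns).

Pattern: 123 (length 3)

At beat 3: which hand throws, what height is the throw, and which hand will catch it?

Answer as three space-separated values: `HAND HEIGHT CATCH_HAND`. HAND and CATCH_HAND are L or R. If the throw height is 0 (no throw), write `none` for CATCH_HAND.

Answer: R 1 L

Derivation:
Beat 3: 3 mod 2 = 1, so hand = R
Throw height = pattern[3 mod 3] = pattern[0] = 1
Lands at beat 3+1=4, 4 mod 2 = 0, so catch hand = L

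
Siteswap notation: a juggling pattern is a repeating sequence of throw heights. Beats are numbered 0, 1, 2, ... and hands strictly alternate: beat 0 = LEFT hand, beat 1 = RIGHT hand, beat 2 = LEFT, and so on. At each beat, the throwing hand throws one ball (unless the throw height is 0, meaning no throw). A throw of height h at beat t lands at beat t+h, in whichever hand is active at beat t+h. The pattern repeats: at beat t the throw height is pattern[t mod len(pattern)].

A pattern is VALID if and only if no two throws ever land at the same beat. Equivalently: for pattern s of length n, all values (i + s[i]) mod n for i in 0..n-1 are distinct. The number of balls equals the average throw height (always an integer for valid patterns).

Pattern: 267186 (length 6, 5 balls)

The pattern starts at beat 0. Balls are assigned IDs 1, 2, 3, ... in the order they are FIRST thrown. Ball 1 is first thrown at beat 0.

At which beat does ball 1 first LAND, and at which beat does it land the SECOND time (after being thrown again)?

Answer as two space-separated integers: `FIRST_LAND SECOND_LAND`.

Answer: 2 9

Derivation:
Beat 0 (L): throw ball1 h=2 -> lands@2:L; in-air after throw: [b1@2:L]
Beat 1 (R): throw ball2 h=6 -> lands@7:R; in-air after throw: [b1@2:L b2@7:R]
Beat 2 (L): throw ball1 h=7 -> lands@9:R; in-air after throw: [b2@7:R b1@9:R]
Beat 3 (R): throw ball3 h=1 -> lands@4:L; in-air after throw: [b3@4:L b2@7:R b1@9:R]
Beat 4 (L): throw ball3 h=8 -> lands@12:L; in-air after throw: [b2@7:R b1@9:R b3@12:L]
Beat 5 (R): throw ball4 h=6 -> lands@11:R; in-air after throw: [b2@7:R b1@9:R b4@11:R b3@12:L]
Beat 6 (L): throw ball5 h=2 -> lands@8:L; in-air after throw: [b2@7:R b5@8:L b1@9:R b4@11:R b3@12:L]
Beat 7 (R): throw ball2 h=6 -> lands@13:R; in-air after throw: [b5@8:L b1@9:R b4@11:R b3@12:L b2@13:R]
Beat 8 (L): throw ball5 h=7 -> lands@15:R; in-air after throw: [b1@9:R b4@11:R b3@12:L b2@13:R b5@15:R]
Beat 9 (R): throw ball1 h=1 -> lands@10:L; in-air after throw: [b1@10:L b4@11:R b3@12:L b2@13:R b5@15:R]
Ball 1: thrown@0 h=2 -> first land @2; rethrown@2 h=7 -> second land @9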